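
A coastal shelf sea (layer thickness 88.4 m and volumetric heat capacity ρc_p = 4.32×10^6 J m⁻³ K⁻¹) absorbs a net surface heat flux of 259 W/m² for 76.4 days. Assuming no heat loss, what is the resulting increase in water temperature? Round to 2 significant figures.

4.5 K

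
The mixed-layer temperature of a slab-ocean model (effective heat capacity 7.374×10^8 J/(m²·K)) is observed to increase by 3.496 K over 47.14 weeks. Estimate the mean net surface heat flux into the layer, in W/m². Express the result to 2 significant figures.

Areal heat capacity C = 7.374×10^8 J/(m²·K) (given).
Required heat per unit area: Q = C ΔT = 7.37×10^8 × 3.496 = 2.58×10^9 J/m².
Flux F = Q / Δt = 2.58×10^9 / 2.85×10^7 s = 90.4 W/m².

90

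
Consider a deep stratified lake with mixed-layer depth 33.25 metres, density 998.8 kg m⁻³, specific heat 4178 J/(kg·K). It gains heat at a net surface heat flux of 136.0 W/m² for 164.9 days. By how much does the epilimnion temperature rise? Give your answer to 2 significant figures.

14 K

Areal heat capacity C = ρ c_p D = 998.8 × 4178 × 33.25 = 1.39×10^8 J/(m^2 K).
Net heat input Q = F Δt = 136.0 × (164.9 days × 86400 s/day) = 1.94×10^9 J/m².
ΔT = Q / C = 1.94×10^9 / 1.39×10^8 = 14.0 K.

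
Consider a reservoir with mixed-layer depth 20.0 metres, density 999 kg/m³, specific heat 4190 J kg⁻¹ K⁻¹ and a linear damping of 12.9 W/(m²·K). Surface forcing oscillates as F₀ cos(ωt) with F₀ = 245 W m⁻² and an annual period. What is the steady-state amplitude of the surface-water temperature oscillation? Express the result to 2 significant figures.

12 K

Areal heat capacity C = ρ c_p D = 999 × 4190 × 20.0 = 8.37×10^7 J m⁻² K⁻¹.
Angular frequency ω = 2π / T = 2π / 3.15×10^7 s = 1.99×10^-7 s⁻¹.
√((Cω)² + λ²) = √((16.7)² + 12.9²) = 21.1 W/(m²·K).
Amplitude A = F₀ / √((Cω)²+λ²) = 245 / 21.1 = 11.6 K.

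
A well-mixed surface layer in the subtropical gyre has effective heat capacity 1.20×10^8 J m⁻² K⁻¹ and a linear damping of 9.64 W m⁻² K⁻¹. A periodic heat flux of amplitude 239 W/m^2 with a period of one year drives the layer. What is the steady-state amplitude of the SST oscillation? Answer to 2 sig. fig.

9.3 K

Areal heat capacity C = 1.20×10^8 J m⁻² K⁻¹ (given).
Angular frequency ω = 2π / T = 2π / 3.15×10^7 s = 1.99×10^-7 s⁻¹.
√((Cω)² + λ²) = √((23.9)² + 9.64²) = 25.8 W/(m²·K).
Amplitude A = F₀ / √((Cω)²+λ²) = 239 / 25.8 = 9.27 K.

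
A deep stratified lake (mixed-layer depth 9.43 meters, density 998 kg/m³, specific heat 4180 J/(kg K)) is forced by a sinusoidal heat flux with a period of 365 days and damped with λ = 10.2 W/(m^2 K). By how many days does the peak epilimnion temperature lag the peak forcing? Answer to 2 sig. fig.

Areal heat capacity C = ρ c_p D = 998 × 4180 × 9.43 = 3.93×10^7 J/(m^2 K).
ω = 2π / 3.15×10^7 s = 1.99×10^-7 s⁻¹.
Phase lag φ = arctan(Cω/λ) = arctan(7.84/10.2) = 0.655 rad.
Time lag = φ / ω = 0.655 / 1.99×10^-7 = 3.29×10^6 s = 38.1 days.

38 days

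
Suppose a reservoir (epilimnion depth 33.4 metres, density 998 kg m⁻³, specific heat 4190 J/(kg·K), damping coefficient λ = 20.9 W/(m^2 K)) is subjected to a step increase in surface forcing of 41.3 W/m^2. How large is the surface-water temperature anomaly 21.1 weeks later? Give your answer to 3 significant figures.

Areal heat capacity C = ρ c_p D = 998 × 4190 × 33.4 = 1.40×10^8 J/(m^2 K).
τ = C / λ = 1.40×10^8 / 20.9 = 6.68×10^6 s.
Equilibrium anomaly ΔT_eq = F / λ = 41.3 / 20.9 = 1.98 K.
t = 21.1 weeks = 1.28×10^7 s, so t/τ = 1.91.
ΔT(t) = ΔT_eq (1 − e^(−t/τ)) = 1.98 × (1 − e^−1.91) = 1.68 K.

1.68 K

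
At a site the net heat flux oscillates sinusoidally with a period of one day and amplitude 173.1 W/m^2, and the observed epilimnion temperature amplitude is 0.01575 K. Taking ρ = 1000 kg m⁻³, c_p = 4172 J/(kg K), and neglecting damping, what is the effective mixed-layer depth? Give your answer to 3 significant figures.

ω = 2π / 86400 s = 7.27×10^-5 s⁻¹.
Required C = F₀ / (A ω) = 173.1 / (0.01575 × 7.27×10^-5) = 1.51×10^8 J/(m²·K).
D = C / (ρ c_p) = 1.51×10^8 / (1000 × 4172) = 36.2 m.

36.2 m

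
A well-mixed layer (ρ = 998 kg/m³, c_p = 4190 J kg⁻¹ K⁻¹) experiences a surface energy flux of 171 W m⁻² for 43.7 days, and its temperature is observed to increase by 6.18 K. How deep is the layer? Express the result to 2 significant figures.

Heat input Q = F Δt = 171 × 3.78×10^6 s = 6.46×10^8 J/m².
Required areal heat capacity C = Q / ΔT = 1.04×10^8 J/(m²·K).
Depth D = C / (ρ c_p) = 1.04×10^8 / (998 × 4190) = 25.0 m.

25 m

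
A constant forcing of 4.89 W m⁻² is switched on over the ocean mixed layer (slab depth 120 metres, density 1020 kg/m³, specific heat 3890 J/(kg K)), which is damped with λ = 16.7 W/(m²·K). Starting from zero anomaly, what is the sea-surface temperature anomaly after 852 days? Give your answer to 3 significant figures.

0.271 K

Areal heat capacity C = ρ c_p D = 1020 × 3890 × 120 = 4.76×10^8 J/(m²·K).
τ = C / λ = 4.76×10^8 / 16.7 = 2.85×10^7 s.
Equilibrium anomaly ΔT_eq = F / λ = 4.89 / 16.7 = 0.293 K.
t = 852 days = 7.36×10^7 s, so t/τ = 2.58.
ΔT(t) = ΔT_eq (1 − e^(−t/τ)) = 0.293 × (1 − e^−2.58) = 0.271 K.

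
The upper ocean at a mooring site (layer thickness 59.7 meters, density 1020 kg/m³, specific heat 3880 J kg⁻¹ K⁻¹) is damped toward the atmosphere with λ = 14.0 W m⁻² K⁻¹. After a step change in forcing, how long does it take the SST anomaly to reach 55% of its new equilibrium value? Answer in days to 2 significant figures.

160 days

Areal heat capacity C = ρ c_p D = 1020 × 3880 × 59.7 = 2.36×10^8 J/(m^2 K).
τ = C / λ = 2.36×10^8 / 14.0 = 1.69×10^7 s.
Fraction reached: 1 − e^(−t/τ) = 0.55 ⇒ t = −τ ln(1 − 0.55) = τ × 0.799.
t = 1.35×10^7 s = 156 days.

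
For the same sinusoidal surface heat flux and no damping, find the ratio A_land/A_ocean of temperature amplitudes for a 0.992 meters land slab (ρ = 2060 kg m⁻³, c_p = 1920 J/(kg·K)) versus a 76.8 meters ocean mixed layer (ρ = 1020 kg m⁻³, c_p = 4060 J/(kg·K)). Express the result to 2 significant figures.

C_ocean = 1020 × 4060 × 76.8 = 3.18×10^8 J/(m²·K).
C_land = 2060 × 1920 × 0.992 = 3.92×10^6 J/(m²·K).
Undamped amplitude ∝ 1/C, so A_land/A_ocean = C_ocean/C_land = 81.1.

81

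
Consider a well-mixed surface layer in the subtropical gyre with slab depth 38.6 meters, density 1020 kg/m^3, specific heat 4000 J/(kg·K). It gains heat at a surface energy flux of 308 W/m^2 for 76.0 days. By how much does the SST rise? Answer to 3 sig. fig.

Areal heat capacity C = ρ c_p D = 1020 × 4000 × 38.6 = 1.57×10^8 J/(m²·K).
Net heat input Q = F Δt = 308 × (76.0 days × 86400 s/day) = 2.02×10^9 J/m².
ΔT = Q / C = 2.02×10^9 / 1.57×10^8 = 12.8 K.

12.8 K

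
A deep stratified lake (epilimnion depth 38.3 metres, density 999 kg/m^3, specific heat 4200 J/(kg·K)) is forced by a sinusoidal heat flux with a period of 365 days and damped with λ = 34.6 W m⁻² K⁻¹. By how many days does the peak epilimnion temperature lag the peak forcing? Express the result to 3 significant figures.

43.4 days

Areal heat capacity C = ρ c_p D = 999 × 4200 × 38.3 = 1.61×10^8 J/(m^2 K).
ω = 2π / 3.15×10^7 s = 1.99×10^-7 s⁻¹.
Phase lag φ = arctan(Cω/λ) = arctan(32.0/34.6) = 0.747 rad.
Time lag = φ / ω = 0.747 / 1.99×10^-7 = 3.75×10^6 s = 43.4 days.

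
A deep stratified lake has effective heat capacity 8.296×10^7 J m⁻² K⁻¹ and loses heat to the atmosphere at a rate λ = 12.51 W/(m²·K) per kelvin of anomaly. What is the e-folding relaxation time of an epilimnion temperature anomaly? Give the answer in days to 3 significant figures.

76.8 days

Areal heat capacity C = 8.296×10^7 J m⁻² K⁻¹ (given).
Relaxation time τ = C / λ = 8.30×10^7 / 12.51 = 6.63×10^6 s.
In days: 6.63×10^6 s / (86400 s/day) = 76.8 days.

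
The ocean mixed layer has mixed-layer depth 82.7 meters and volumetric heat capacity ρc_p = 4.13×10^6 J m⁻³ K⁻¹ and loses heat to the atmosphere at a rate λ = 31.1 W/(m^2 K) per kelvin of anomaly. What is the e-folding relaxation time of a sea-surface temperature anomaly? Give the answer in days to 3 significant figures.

127 days

Areal heat capacity C = ρc_p × D = 4.13×10^6 × 82.7 = 3.42×10^8 J m⁻² K⁻¹.
Relaxation time τ = C / λ = 3.42×10^8 / 31.1 = 1.10×10^7 s.
In days: 1.10×10^7 s / (86400 s/day) = 127 days.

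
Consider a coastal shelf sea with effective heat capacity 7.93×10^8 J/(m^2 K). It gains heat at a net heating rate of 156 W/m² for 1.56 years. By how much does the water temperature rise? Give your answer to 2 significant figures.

Areal heat capacity C = 7.93×10^8 J/(m^2 K) (given).
Net heat input Q = F Δt = 156 × (1.56 years × 3.156×10^7 s/year) = 7.68×10^9 J/m².
ΔT = Q / C = 7.68×10^9 / 7.93×10^8 = 9.68 K.

9.7 K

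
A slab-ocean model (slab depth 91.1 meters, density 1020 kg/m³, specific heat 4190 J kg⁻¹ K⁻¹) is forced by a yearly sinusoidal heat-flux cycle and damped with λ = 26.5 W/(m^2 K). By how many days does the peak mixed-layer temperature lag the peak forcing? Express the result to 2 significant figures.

72 days

Areal heat capacity C = ρ c_p D = 1020 × 4190 × 91.1 = 3.89×10^8 J/(m²·K).
ω = 2π / 3.15×10^7 s = 1.99×10^-7 s⁻¹.
Phase lag φ = arctan(Cω/λ) = arctan(77.6/26.5) = 1.24 rad.
Time lag = φ / ω = 1.24 / 1.99×10^-7 = 6.23×10^6 s = 72.1 days.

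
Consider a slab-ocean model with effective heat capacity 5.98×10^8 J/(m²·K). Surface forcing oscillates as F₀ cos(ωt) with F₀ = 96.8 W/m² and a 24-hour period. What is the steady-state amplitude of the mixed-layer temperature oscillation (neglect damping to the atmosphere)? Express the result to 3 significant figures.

0.00223 K

Areal heat capacity C = 5.98×10^8 J/(m²·K) (given).
Angular frequency ω = 2π / T = 2π / 86400 s = 7.27×10^-5 s⁻¹.
Cω = 5.98×10^8 × 7.27×10^-5 = 43500 W/(m²·K).
Amplitude A = F₀ / (Cω) = 96.8 / 43500 = 0.00223 K.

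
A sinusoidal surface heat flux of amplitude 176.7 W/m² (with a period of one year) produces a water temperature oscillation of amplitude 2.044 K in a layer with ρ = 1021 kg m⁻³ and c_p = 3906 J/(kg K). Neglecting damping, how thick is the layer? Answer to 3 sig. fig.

109 m

ω = 2π / 3.15×10^7 s = 1.99×10^-7 s⁻¹.
Required C = F₀ / (A ω) = 176.7 / (2.044 × 1.99×10^-7) = 4.34×10^8 J/(m²·K).
D = C / (ρ c_p) = 4.34×10^8 / (1021 × 3906) = 109 m.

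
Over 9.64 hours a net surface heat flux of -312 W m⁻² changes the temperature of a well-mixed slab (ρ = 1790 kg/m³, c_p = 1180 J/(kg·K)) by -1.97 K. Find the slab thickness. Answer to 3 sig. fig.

Heat input Q = F Δt = -312 × 34700 s = -1.08×10^7 J/m².
Required areal heat capacity C = Q / ΔT = 5.50×10^6 J/(m²·K).
Depth D = C / (ρ c_p) = 5.50×10^6 / (1790 × 1180) = 2.60 m.

2.60 m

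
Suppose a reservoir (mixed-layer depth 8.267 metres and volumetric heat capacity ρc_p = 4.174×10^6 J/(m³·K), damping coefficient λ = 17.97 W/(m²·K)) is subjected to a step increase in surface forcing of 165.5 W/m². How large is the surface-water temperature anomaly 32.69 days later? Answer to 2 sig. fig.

7.1 K

Areal heat capacity C = ρc_p × D = 4.174×10^6 × 8.267 = 3.45×10^7 J/(m²·K).
τ = C / λ = 3.45×10^7 / 17.97 = 1.92×10^6 s.
Equilibrium anomaly ΔT_eq = F / λ = 165.5 / 17.97 = 9.21 K.
t = 32.69 days = 2.82×10^6 s, so t/τ = 1.47.
ΔT(t) = ΔT_eq (1 − e^(−t/τ)) = 9.21 × (1 − e^−1.47) = 7.09 K.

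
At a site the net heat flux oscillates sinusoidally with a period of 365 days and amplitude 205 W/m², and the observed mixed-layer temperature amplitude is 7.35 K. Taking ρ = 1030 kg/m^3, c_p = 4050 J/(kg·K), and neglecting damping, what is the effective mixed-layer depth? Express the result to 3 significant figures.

33.6 m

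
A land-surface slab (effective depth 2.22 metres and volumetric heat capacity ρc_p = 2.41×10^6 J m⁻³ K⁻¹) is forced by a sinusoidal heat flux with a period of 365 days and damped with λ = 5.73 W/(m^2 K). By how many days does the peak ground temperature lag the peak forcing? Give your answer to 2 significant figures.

11 days

Areal heat capacity C = ρc_p × D = 2.41×10^6 × 2.22 = 5.35×10^6 J m⁻² K⁻¹.
ω = 2π / 3.15×10^7 s = 1.99×10^-7 s⁻¹.
Phase lag φ = arctan(Cω/λ) = arctan(1.07/5.73) = 0.184 rad.
Time lag = φ / ω = 0.184 / 1.99×10^-7 = 9.23×10^5 s = 10.7 days.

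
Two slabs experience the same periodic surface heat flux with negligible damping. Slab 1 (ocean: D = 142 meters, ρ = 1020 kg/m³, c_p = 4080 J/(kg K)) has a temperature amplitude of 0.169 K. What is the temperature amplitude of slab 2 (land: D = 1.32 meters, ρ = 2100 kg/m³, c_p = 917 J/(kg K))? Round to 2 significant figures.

39 K

C_ocean = 5.91×10^8 J/(m²·K); C_land = 2.54×10^6 J/(m²·K).
A ∝ 1/C ⇒ A_land = A_ocean × C_ocean/C_land = 0.169 × 232 = 39.3 K.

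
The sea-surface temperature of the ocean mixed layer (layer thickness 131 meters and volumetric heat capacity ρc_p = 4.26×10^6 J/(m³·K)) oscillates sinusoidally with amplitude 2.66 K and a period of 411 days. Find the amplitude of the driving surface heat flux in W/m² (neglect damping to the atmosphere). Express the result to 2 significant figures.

Areal heat capacity C = ρc_p × D = 4.26×10^6 × 131 = 5.58×10^8 J/(m^2 K).
ω = 2π / 3.55×10^7 s = 1.77×10^-7 s⁻¹.
Cω = 5.58×10^8 × 1.77×10^-7 = 98.7 W/(m²·K).
F₀ = A × Cω = 2.66 × 98.7 = 263 W/m².

260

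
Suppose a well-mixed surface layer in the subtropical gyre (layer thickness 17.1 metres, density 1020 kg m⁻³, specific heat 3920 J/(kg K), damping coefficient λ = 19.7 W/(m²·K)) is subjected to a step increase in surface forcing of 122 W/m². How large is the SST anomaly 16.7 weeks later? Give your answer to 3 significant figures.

Areal heat capacity C = ρ c_p D = 1020 × 3920 × 17.1 = 6.84×10^7 J m⁻² K⁻¹.
τ = C / λ = 6.84×10^7 / 19.7 = 3.47×10^6 s.
Equilibrium anomaly ΔT_eq = F / λ = 122 / 19.7 = 6.19 K.
t = 16.7 weeks = 1.01×10^7 s, so t/τ = 2.91.
ΔT(t) = ΔT_eq (1 − e^(−t/τ)) = 6.19 × (1 − e^−2.91) = 5.86 K.

5.86 K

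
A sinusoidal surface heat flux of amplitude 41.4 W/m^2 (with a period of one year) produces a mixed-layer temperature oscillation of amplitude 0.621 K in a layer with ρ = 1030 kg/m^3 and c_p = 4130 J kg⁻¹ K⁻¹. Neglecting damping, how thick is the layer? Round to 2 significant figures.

79 m

ω = 2π / 3.15×10^7 s = 1.99×10^-7 s⁻¹.
Required C = F₀ / (A ω) = 41.4 / (0.621 × 1.99×10^-7) = 3.35×10^8 J/(m²·K).
D = C / (ρ c_p) = 3.35×10^8 / (1030 × 4130) = 78.7 m.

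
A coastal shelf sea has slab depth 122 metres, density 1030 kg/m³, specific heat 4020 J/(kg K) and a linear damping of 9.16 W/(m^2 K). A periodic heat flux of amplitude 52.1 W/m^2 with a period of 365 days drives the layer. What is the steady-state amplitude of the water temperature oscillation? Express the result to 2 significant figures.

0.52 K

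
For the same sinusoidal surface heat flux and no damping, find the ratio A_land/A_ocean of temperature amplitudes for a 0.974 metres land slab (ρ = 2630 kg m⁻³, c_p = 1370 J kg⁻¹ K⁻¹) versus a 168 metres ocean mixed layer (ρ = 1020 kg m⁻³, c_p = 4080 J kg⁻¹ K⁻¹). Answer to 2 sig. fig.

C_ocean = 1020 × 4080 × 168 = 6.99×10^8 J/(m²·K).
C_land = 2630 × 1370 × 0.974 = 3.51×10^6 J/(m²·K).
Undamped amplitude ∝ 1/C, so A_land/A_ocean = C_ocean/C_land = 199.

200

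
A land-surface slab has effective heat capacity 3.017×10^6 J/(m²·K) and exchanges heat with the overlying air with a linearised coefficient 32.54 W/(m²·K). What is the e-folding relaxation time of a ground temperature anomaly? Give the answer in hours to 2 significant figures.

Areal heat capacity C = 3.017×10^6 J/(m²·K) (given).
Relaxation time τ = C / λ = 3.02×10^6 / 32.54 = 92700 s.
In hours: 92700 s / (3600 s/hour) = 25.8 hours.

26 hours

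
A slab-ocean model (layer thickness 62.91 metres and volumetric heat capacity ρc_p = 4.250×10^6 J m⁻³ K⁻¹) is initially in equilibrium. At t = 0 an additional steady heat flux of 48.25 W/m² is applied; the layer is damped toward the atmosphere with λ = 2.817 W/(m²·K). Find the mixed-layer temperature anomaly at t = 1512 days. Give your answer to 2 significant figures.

13 K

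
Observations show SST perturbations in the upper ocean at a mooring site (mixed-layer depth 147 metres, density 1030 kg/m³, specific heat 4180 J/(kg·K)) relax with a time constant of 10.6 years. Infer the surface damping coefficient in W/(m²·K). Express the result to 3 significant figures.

Areal heat capacity C = ρ c_p D = 1030 × 4180 × 147 = 6.33×10^8 J m⁻² K⁻¹.
τ = 10.6 years = 3.35×10^8 s.
λ = C / τ = 6.33×10^8 / 3.35×10^8 = 1.89 W/(m²·K).

1.89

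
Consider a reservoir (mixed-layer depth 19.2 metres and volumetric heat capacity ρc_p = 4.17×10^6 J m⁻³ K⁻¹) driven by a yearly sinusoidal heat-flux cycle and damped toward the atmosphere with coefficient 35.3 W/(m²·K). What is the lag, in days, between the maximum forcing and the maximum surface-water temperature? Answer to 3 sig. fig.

24.7 days

Areal heat capacity C = ρc_p × D = 4.17×10^6 × 19.2 = 8.01×10^7 J m⁻² K⁻¹.
ω = 2π / 3.15×10^7 s = 1.99×10^-7 s⁻¹.
Phase lag φ = arctan(Cω/λ) = arctan(16.0/35.3) = 0.424 rad.
Time lag = φ / ω = 0.424 / 1.99×10^-7 = 2.13×10^6 s = 24.7 days.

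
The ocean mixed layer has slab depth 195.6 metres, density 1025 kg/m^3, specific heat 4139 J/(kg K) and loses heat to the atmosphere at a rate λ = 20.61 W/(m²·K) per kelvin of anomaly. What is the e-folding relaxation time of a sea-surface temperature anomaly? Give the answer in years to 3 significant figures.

1.28 years

Areal heat capacity C = ρ c_p D = 1025 × 4139 × 195.6 = 8.30×10^8 J/(m²·K).
Relaxation time τ = C / λ = 8.30×10^8 / 20.61 = 4.03×10^7 s.
In years: 4.03×10^7 s / (3.156×10^7 s/year) = 1.28 years.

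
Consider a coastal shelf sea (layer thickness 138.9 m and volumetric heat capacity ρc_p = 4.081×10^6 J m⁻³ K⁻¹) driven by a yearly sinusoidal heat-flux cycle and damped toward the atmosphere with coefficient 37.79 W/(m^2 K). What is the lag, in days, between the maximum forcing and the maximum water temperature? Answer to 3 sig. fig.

Areal heat capacity C = ρc_p × D = 4.081×10^6 × 138.9 = 5.67×10^8 J m⁻² K⁻¹.
ω = 2π / 3.15×10^7 s = 1.99×10^-7 s⁻¹.
Phase lag φ = arctan(Cω/λ) = arctan(113/37.79) = 1.25 rad.
Time lag = φ / ω = 1.25 / 1.99×10^-7 = 6.26×10^6 s = 72.5 days.

72.5 days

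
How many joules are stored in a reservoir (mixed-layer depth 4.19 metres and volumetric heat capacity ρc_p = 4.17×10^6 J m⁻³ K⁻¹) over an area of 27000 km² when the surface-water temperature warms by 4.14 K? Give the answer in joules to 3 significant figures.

Areal heat capacity C = ρc_p × D = 4.17×10^6 × 4.19 = 1.75×10^7 J m⁻² K⁻¹.
Heat per unit area: q = C ΔT = 1.75×10^7 × 4.14 = 7.23×10^7 J/m².
Total heat: Q = q × A = 7.23×10^7 × (27000 × 10⁶ m²) = 1.95×10^18 J.

1.95×10^18 J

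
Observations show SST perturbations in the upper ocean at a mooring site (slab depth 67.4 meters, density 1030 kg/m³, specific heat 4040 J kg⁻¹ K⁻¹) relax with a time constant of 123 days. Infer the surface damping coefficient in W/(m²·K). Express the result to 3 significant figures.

26.4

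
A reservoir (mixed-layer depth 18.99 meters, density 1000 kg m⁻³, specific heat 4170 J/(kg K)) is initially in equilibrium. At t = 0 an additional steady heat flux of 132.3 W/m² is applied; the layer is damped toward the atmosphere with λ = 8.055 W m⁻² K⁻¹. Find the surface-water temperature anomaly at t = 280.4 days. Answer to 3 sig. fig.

Areal heat capacity C = ρ c_p D = 1000 × 4170 × 18.99 = 7.92×10^7 J/(m²·K).
τ = C / λ = 7.92×10^7 / 8.055 = 9.83×10^6 s.
Equilibrium anomaly ΔT_eq = F / λ = 132.3 / 8.055 = 16.4 K.
t = 280.4 days = 2.42×10^7 s, so t/τ = 2.46.
ΔT(t) = ΔT_eq (1 − e^(−t/τ)) = 16.4 × (1 − e^−2.46) = 15.0 K.

15.0 K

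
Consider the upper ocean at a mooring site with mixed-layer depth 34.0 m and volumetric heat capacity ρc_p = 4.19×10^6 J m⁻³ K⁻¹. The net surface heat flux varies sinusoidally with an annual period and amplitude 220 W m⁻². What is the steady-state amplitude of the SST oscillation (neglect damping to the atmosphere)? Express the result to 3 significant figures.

7.75 K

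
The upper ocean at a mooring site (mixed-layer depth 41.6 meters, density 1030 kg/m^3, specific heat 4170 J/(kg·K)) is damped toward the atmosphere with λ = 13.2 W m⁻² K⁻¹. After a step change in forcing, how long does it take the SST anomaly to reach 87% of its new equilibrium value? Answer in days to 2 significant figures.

Areal heat capacity C = ρ c_p D = 1030 × 4170 × 41.6 = 1.79×10^8 J/(m^2 K).
τ = C / λ = 1.79×10^8 / 13.2 = 1.35×10^7 s.
Fraction reached: 1 − e^(−t/τ) = 0.87 ⇒ t = −τ ln(1 − 0.87) = τ × 2.04.
t = 2.76×10^7 s = 320 days.

320 days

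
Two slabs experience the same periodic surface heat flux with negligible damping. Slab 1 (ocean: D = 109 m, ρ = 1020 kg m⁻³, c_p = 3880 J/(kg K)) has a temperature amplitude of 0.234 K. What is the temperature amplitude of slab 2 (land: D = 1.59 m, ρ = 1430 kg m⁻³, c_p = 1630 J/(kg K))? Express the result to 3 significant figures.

27.2 K

C_ocean = 4.31×10^8 J/(m²·K); C_land = 3.71×10^6 J/(m²·K).
A ∝ 1/C ⇒ A_land = A_ocean × C_ocean/C_land = 0.234 × 116 = 27.2 K.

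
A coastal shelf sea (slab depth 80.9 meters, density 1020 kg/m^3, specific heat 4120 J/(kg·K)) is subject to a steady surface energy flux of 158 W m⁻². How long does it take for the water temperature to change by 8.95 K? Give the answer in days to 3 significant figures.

223 days

Areal heat capacity C = ρ c_p D = 1020 × 4120 × 80.9 = 3.40×10^8 J m⁻² K⁻¹.
Time required: Δt = C ΔT / F = 3.40×10^8 × 8.95 / 158 = 1.93×10^7 s.
In days: 1.93×10^7 s / (86400 s/day) = 223 days.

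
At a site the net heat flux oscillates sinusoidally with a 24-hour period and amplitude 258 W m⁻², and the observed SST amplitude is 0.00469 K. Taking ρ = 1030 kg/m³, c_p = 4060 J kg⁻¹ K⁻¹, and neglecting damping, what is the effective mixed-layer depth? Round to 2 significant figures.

180 m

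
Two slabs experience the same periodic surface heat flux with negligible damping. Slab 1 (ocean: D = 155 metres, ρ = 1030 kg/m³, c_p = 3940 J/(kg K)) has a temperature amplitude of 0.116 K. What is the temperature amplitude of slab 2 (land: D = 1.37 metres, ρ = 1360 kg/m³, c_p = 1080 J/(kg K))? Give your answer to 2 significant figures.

C_ocean = 6.29×10^8 J/(m²·K); C_land = 2.01×10^6 J/(m²·K).
A ∝ 1/C ⇒ A_land = A_ocean × C_ocean/C_land = 0.116 × 313 = 36.3 K.

36 K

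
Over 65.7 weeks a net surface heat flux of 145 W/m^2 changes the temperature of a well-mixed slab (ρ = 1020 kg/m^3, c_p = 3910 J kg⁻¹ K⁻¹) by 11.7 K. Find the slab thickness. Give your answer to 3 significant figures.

123 m

Heat input Q = F Δt = 145 × 3.97×10^7 s = 5.76×10^9 J/m².
Required areal heat capacity C = Q / ΔT = 4.92×10^8 J/(m²·K).
Depth D = C / (ρ c_p) = 4.92×10^8 / (1020 × 3910) = 123 m.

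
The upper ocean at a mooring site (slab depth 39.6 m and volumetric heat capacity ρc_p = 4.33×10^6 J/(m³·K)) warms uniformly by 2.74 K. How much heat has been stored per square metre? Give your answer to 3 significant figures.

4.70×10^8

Areal heat capacity C = ρc_p × D = 4.33×10^6 × 39.6 = 1.71×10^8 J/(m^2 K).
ΔQ = C ΔT = 1.71×10^8 × 2.74 = 4.70×10^8 J/m².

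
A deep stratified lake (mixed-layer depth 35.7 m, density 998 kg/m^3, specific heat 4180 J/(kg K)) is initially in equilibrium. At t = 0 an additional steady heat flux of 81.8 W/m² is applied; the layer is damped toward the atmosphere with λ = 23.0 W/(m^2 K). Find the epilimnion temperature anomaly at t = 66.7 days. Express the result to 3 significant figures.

Areal heat capacity C = ρ c_p D = 998 × 4180 × 35.7 = 1.49×10^8 J/(m²·K).
τ = C / λ = 1.49×10^8 / 23.0 = 6.48×10^6 s.
Equilibrium anomaly ΔT_eq = F / λ = 81.8 / 23.0 = 3.56 K.
t = 66.7 days = 5.76×10^6 s, so t/τ = 0.890.
ΔT(t) = ΔT_eq (1 − e^(−t/τ)) = 3.56 × (1 − e^−0.890) = 2.10 K.

2.10 K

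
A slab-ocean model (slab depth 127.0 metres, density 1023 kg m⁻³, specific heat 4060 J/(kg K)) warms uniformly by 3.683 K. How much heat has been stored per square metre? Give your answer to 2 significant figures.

1.9×10^9

Areal heat capacity C = ρ c_p D = 1023 × 4060 × 127.0 = 5.27×10^8 J m⁻² K⁻¹.
ΔQ = C ΔT = 5.27×10^8 × 3.683 = 1.94×10^9 J/m².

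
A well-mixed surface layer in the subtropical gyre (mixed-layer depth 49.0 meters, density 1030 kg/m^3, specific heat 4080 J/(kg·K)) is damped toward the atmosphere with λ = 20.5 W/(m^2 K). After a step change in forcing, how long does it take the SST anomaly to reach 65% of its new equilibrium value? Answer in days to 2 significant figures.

120 days

Areal heat capacity C = ρ c_p D = 1030 × 4080 × 49.0 = 2.06×10^8 J/(m²·K).
τ = C / λ = 2.06×10^8 / 20.5 = 1.00×10^7 s.
Fraction reached: 1 − e^(−t/τ) = 0.65 ⇒ t = −τ ln(1 − 0.65) = τ × 1.05.
t = 1.05×10^7 s = 122 days.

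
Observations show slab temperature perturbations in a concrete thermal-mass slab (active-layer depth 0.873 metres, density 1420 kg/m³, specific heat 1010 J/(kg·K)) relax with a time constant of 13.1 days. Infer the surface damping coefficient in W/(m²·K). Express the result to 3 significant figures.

1.11

Areal heat capacity C = ρ c_p D = 1420 × 1010 × 0.873 = 1.25×10^6 J/(m^2 K).
τ = 13.1 days = 1.13×10^6 s.
λ = C / τ = 1.25×10^6 / 1.13×10^6 = 1.11 W/(m²·K).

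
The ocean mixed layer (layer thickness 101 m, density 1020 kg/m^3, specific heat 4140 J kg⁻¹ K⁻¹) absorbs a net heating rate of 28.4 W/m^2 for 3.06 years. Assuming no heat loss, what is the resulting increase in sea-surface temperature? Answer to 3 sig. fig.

6.43 K

Areal heat capacity C = ρ c_p D = 1020 × 4140 × 101 = 4.27×10^8 J/(m^2 K).
Net heat input Q = F Δt = 28.4 × (3.06 years × 3.156×10^7 s/year) = 2.74×10^9 J/m².
ΔT = Q / C = 2.74×10^9 / 4.27×10^8 = 6.43 K.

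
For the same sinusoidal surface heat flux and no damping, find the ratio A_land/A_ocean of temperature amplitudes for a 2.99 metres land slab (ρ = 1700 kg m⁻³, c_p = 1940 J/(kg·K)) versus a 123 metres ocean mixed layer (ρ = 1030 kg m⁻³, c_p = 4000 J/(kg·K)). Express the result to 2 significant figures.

C_ocean = 1030 × 4000 × 123 = 5.07×10^8 J/(m²·K).
C_land = 1700 × 1940 × 2.99 = 9.86×10^6 J/(m²·K).
Undamped amplitude ∝ 1/C, so A_land/A_ocean = C_ocean/C_land = 51.4.

51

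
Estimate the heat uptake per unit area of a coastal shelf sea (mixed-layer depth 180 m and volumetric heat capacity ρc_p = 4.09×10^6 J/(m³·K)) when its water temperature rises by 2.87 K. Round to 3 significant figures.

2.11×10^9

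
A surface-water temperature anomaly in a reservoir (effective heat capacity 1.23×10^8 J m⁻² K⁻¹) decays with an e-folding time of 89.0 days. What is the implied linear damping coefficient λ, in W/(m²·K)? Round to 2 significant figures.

Areal heat capacity C = 1.23×10^8 J m⁻² K⁻¹ (given).
τ = 89.0 days = 7.69×10^6 s.
λ = C / τ = 1.23×10^8 / 7.69×10^6 = 16.0 W/(m²·K).

16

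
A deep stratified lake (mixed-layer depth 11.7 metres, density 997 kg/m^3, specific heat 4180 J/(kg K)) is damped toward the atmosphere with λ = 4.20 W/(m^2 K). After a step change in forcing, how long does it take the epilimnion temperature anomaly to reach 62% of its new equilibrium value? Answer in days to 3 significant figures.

Areal heat capacity C = ρ c_p D = 997 × 4180 × 11.7 = 4.88×10^7 J m⁻² K⁻¹.
τ = C / λ = 4.88×10^7 / 4.20 = 1.16×10^7 s.
Fraction reached: 1 − e^(−t/τ) = 0.62 ⇒ t = −τ ln(1 − 0.62) = τ × 0.968.
t = 1.12×10^7 s = 130 days.

130 days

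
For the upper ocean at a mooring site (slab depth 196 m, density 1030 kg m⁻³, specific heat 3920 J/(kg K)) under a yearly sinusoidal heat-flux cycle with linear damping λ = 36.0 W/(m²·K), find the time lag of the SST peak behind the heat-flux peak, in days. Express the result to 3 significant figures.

78.2 days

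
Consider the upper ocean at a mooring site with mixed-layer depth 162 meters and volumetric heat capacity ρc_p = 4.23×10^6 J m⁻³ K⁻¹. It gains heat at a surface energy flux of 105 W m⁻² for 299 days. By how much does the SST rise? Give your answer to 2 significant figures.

4.0 K

Areal heat capacity C = ρc_p × D = 4.23×10^6 × 162 = 6.85×10^8 J/(m^2 K).
Net heat input Q = F Δt = 105 × (299 days × 86400 s/day) = 2.71×10^9 J/m².
ΔT = Q / C = 2.71×10^9 / 6.85×10^8 = 3.96 K.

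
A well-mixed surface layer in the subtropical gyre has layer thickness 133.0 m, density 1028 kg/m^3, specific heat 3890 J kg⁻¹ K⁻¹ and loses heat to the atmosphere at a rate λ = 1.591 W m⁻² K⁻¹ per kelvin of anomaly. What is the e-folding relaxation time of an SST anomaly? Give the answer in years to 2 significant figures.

11 years

Areal heat capacity C = ρ c_p D = 1028 × 3890 × 133.0 = 5.32×10^8 J m⁻² K⁻¹.
Relaxation time τ = C / λ = 5.32×10^8 / 1.591 = 3.34×10^8 s.
In years: 3.34×10^8 s / (3.156×10^7 s/year) = 10.6 years.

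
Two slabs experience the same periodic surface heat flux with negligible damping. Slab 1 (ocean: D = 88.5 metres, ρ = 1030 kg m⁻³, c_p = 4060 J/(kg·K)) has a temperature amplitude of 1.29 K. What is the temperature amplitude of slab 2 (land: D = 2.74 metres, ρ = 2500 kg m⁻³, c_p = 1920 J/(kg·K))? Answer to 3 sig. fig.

36.3 K

C_ocean = 3.70×10^8 J/(m²·K); C_land = 1.32×10^7 J/(m²·K).
A ∝ 1/C ⇒ A_land = A_ocean × C_ocean/C_land = 1.29 × 28.1 = 36.3 K.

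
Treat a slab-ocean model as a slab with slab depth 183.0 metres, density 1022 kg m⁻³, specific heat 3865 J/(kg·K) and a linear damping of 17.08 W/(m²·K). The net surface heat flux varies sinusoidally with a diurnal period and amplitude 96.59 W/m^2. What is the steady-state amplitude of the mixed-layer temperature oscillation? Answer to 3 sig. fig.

Areal heat capacity C = ρ c_p D = 1022 × 3865 × 183.0 = 7.23×10^8 J/(m^2 K).
Angular frequency ω = 2π / T = 2π / 86400 s = 7.27×10^-5 s⁻¹.
√((Cω)² + λ²) = √((52600)² + 17.08²) = 52600 W/(m²·K).
Amplitude A = F₀ / √((Cω)²+λ²) = 96.59 / 52600 = 0.00184 K.

0.00184 K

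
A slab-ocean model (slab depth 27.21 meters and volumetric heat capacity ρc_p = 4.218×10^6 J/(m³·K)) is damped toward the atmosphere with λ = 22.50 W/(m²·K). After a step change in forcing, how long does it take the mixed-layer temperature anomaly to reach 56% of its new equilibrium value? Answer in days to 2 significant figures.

Areal heat capacity C = ρc_p × D = 4.218×10^6 × 27.21 = 1.15×10^8 J/(m^2 K).
τ = C / λ = 1.15×10^8 / 22.50 = 5.10×10^6 s.
Fraction reached: 1 − e^(−t/τ) = 0.56 ⇒ t = −τ ln(1 − 0.56) = τ × 0.821.
t = 4.19×10^6 s = 48.5 days.

48 days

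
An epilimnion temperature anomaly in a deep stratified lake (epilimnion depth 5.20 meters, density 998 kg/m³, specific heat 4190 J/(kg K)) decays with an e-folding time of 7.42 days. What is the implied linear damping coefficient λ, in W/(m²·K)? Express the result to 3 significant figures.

33.9

Areal heat capacity C = ρ c_p D = 998 × 4190 × 5.20 = 2.17×10^7 J/(m^2 K).
τ = 7.42 days = 6.41×10^5 s.
λ = C / τ = 2.17×10^7 / 6.41×10^5 = 33.9 W/(m²·K).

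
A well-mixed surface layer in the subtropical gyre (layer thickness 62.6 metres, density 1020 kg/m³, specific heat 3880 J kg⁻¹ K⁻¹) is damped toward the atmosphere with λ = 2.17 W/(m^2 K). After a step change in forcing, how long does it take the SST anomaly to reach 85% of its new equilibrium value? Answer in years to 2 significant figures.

6.9 years

Areal heat capacity C = ρ c_p D = 1020 × 3880 × 62.6 = 2.48×10^8 J/(m²·K).
τ = C / λ = 2.48×10^8 / 2.17 = 1.14×10^8 s.
Fraction reached: 1 − e^(−t/τ) = 0.85 ⇒ t = −τ ln(1 − 0.85) = τ × 1.90.
t = 2.17×10^8 s = 6.86 years.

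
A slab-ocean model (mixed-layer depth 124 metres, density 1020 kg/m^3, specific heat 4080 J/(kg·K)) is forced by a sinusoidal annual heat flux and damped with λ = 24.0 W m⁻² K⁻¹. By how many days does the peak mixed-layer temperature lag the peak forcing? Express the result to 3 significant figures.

77.9 days

Areal heat capacity C = ρ c_p D = 1020 × 4080 × 124 = 5.16×10^8 J/(m^2 K).
ω = 2π / 3.15×10^7 s = 1.99×10^-7 s⁻¹.
Phase lag φ = arctan(Cω/λ) = arctan(103/24.0) = 1.34 rad.
Time lag = φ / ω = 1.34 / 1.99×10^-7 = 6.73×10^6 s = 77.9 days.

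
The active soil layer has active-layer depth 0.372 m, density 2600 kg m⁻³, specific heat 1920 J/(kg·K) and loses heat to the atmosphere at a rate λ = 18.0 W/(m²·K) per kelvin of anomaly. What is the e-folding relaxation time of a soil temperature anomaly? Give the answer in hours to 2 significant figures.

29 hours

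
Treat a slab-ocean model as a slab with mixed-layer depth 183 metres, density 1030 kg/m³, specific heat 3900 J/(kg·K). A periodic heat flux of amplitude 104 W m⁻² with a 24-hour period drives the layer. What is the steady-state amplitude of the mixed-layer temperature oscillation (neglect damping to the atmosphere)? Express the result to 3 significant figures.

0.00195 K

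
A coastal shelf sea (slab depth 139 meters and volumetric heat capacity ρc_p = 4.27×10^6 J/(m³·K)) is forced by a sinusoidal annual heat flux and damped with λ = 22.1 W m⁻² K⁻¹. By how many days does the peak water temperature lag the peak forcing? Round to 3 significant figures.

80.5 days

Areal heat capacity C = ρc_p × D = 4.27×10^6 × 139 = 5.94×10^8 J/(m^2 K).
ω = 2π / 3.15×10^7 s = 1.99×10^-7 s⁻¹.
Phase lag φ = arctan(Cω/λ) = arctan(118/22.1) = 1.39 rad.
Time lag = φ / ω = 1.39 / 1.99×10^-7 = 6.96×10^6 s = 80.5 days.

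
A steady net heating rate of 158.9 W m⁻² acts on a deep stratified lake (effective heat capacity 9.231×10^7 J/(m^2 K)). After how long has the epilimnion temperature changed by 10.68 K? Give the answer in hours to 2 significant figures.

1700 hours

Areal heat capacity C = 9.231×10^7 J/(m^2 K) (given).
Time required: Δt = C ΔT / F = 9.23×10^7 × 10.68 / 158.9 = 6.20×10^6 s.
In hours: 6.20×10^6 s / (3600 s/hour) = 1720 hours.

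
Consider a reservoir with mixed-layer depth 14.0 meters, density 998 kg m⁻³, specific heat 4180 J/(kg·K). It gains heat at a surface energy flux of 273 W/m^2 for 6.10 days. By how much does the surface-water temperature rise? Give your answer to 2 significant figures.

2.5 K

Areal heat capacity C = ρ c_p D = 998 × 4180 × 14.0 = 5.84×10^7 J/(m^2 K).
Net heat input Q = F Δt = 273 × (6.10 days × 86400 s/day) = 1.44×10^8 J/m².
ΔT = Q / C = 1.44×10^8 / 5.84×10^7 = 2.46 K.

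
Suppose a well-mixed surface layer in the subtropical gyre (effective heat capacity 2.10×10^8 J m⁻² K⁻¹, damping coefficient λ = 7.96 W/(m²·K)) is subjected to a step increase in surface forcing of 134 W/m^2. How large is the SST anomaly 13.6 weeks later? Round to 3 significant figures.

4.51 K

Areal heat capacity C = 2.10×10^8 J m⁻² K⁻¹ (given).
τ = C / λ = 2.10×10^8 / 7.96 = 2.64×10^7 s.
Equilibrium anomaly ΔT_eq = F / λ = 134 / 7.96 = 16.8 K.
t = 13.6 weeks = 8.23×10^6 s, so t/τ = 0.312.
ΔT(t) = ΔT_eq (1 − e^(−t/τ)) = 16.8 × (1 − e^−0.312) = 4.51 K.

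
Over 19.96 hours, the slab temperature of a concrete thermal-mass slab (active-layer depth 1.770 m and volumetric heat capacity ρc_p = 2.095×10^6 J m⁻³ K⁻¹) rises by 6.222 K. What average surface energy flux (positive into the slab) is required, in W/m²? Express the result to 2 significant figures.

Areal heat capacity C = ρc_p × D = 2.095×10^6 × 1.770 = 3.71×10^6 J/(m^2 K).
Required heat per unit area: Q = C ΔT = 3.71×10^6 × 6.222 = 2.31×10^7 J/m².
Flux F = Q / Δt = 2.31×10^7 / 71900 s = 321 W/m².

320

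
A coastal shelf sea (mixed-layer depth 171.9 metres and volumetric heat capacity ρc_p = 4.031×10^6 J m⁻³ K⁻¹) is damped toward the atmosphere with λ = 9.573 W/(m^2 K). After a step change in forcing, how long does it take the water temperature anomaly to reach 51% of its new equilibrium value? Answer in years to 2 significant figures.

Areal heat capacity C = ρc_p × D = 4.031×10^6 × 171.9 = 6.93×10^8 J/(m^2 K).
τ = C / λ = 6.93×10^8 / 9.573 = 7.24×10^7 s.
Fraction reached: 1 − e^(−t/τ) = 0.51 ⇒ t = −τ ln(1 − 0.51) = τ × 0.713.
t = 5.16×10^7 s = 1.64 years.

1.6 years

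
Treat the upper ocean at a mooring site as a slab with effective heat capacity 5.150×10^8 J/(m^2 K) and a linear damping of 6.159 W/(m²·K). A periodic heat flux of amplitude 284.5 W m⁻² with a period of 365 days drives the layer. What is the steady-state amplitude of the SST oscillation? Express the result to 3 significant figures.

2.77 K

Areal heat capacity C = 5.150×10^8 J/(m^2 K) (given).
Angular frequency ω = 2π / T = 2π / 3.15×10^7 s = 1.99×10^-7 s⁻¹.
√((Cω)² + λ²) = √((103)² + 6.159²) = 103 W/(m²·K).
Amplitude A = F₀ / √((Cω)²+λ²) = 284.5 / 103 = 2.77 K.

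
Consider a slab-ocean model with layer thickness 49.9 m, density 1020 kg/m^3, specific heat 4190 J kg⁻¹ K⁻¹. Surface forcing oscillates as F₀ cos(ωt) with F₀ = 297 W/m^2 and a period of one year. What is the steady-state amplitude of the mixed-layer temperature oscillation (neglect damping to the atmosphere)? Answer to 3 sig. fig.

6.99 K

Areal heat capacity C = ρ c_p D = 1020 × 4190 × 49.9 = 2.13×10^8 J/(m²·K).
Angular frequency ω = 2π / T = 2π / 3.15×10^7 s = 1.99×10^-7 s⁻¹.
Cω = 2.13×10^8 × 1.99×10^-7 = 42.5 W/(m²·K).
Amplitude A = F₀ / (Cω) = 297 / 42.5 = 6.99 K.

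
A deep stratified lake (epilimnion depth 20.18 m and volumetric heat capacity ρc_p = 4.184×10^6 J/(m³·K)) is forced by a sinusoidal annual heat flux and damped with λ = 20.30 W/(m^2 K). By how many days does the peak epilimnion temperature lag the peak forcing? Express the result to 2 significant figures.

Areal heat capacity C = ρc_p × D = 4.184×10^6 × 20.18 = 8.44×10^7 J m⁻² K⁻¹.
ω = 2π / 3.15×10^7 s = 1.99×10^-7 s⁻¹.
Phase lag φ = arctan(Cω/λ) = arctan(16.8/20.30) = 0.692 rad.
Time lag = φ / ω = 0.692 / 1.99×10^-7 = 3.47×10^6 s = 40.2 days.

40 days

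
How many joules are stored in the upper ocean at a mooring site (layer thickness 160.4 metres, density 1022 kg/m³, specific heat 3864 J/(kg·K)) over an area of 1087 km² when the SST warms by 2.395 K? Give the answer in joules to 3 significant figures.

1.65×10^18 J

Areal heat capacity C = ρ c_p D = 1022 × 3864 × 160.4 = 6.33×10^8 J/(m²·K).
Heat per unit area: q = C ΔT = 6.33×10^8 × 2.395 = 1.52×10^9 J/m².
Total heat: Q = q × A = 1.52×10^9 × (1087 × 10⁶ m²) = 1.65×10^18 J.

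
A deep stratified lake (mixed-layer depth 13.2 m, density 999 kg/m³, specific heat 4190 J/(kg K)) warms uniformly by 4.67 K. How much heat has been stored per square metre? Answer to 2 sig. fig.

Areal heat capacity C = ρ c_p D = 999 × 4190 × 13.2 = 5.53×10^7 J m⁻² K⁻¹.
ΔQ = C ΔT = 5.53×10^7 × 4.67 = 2.58×10^8 J/m².

2.6×10^8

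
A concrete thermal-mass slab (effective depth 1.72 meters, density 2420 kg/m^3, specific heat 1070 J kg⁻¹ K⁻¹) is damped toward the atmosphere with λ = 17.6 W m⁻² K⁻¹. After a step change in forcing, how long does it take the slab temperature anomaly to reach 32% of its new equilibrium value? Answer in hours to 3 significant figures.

Areal heat capacity C = ρ c_p D = 2420 × 1070 × 1.72 = 4.45×10^6 J/(m²·K).
τ = C / λ = 4.45×10^6 / 17.6 = 2.53×10^5 s.
Fraction reached: 1 − e^(−t/τ) = 0.32 ⇒ t = −τ ln(1 − 0.32) = τ × 0.386.
t = 97600 s = 27.1 hours.

27.1 hours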